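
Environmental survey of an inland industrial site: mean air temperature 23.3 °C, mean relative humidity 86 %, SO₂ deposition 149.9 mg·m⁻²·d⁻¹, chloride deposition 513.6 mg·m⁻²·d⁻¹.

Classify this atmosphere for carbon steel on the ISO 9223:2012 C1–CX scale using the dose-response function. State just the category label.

CX

carbon steel: T>10 °C ⇒ hinge -0.054·(23.3−10) = -0.7182
  sulphur-dioxide contribution → 65.23 μm/a
  chloride contribution → 212.1 μm/a
  ⇒ r_corr(carbon steel) = 277.3 μm/a
ISO 9223 Table 2 (carbon steel): 200 < 277 ≤ 700 μm/a ⇒ CX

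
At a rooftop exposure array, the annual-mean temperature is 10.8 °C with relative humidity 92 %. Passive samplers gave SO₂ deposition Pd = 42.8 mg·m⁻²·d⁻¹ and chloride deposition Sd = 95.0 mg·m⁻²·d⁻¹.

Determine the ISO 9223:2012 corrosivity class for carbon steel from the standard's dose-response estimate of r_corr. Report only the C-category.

C5

carbon steel: temperature factor f = -0.054·(0.8) = -0.0432
  Pd branch = 1.77·Pd^0.52·e^(0.02·RH+f) = 75.28 μm/a
  Sd branch = 0.102·Sd^0.62·e^(0.033·RH+0.04·T) = 55.07 μm/a
  sum: 75.28 + 55.07 → r_corr = 130.3 μm/a
ISO 9223 Table 2 (carbon steel): 80 < 130 ≤ 200 μm/a ⇒ C5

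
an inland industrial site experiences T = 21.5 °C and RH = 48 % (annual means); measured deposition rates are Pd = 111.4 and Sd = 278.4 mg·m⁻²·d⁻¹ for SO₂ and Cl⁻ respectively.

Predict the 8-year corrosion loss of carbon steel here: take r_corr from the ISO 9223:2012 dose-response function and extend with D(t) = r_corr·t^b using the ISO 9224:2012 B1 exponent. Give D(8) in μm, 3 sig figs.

carbon steel: temperature factor f = -0.054·(11.5) = -0.6210
  Pd branch = 1.77·Pd^0.52·e^(0.02·RH+f) = 28.81 μm/a
  Sd branch = 0.102·Sd^0.62·e^(0.033·RH+0.04·T) = 38.52 μm/a
  sum: 28.81 + 38.52 → r_corr = 67.33 μm/a
ISO 9224: D(t) = r_corr · t^b with b = 0.523 (carbon steel, B1)
  D(8) = 67.33 × 8^0.523 = 67.33 × 2.967 = 199.8 μm

D(8) = 200 μm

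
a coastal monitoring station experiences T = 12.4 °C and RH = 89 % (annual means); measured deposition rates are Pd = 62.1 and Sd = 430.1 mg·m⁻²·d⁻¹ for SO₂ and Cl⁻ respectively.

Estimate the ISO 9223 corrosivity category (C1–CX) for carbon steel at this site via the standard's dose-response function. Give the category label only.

carbon steel: f(T) = -0.054·(T−10) [T>10 °C] = -0.1296
  SO₂ term: 1.77·62.1^0.52·exp(0.02·89-0.1296) = 78.91
  Sd branch = 0.102·Sd^0.62·e^(0.033·RH+0.04·T) = 135.6 μm/a
  r_corr = 78.91 + 135.6 = 214.5 μm/a
ISO 9223 Table 2 (carbon steel): 200 < 215 ≤ 700 μm/a ⇒ CX

CX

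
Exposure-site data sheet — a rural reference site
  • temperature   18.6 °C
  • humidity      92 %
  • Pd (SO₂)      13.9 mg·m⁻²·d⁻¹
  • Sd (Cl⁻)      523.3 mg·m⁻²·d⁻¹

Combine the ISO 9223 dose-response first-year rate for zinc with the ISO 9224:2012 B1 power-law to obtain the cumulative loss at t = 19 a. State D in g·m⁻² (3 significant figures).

D(19) = 613 g·m⁻²

zinc: f(T) = -0.071·(T−10) [T>10 °C] = -0.6106
  sulphur-dioxide contribution → 1.536 μm/a
  chloride contribution → 6.295 μm/a
  ⇒ r_corr(zinc) = 7.83 μm/a
ISO 9224: D(t) = r_corr · t^b with b = 0.813 (zinc, B1)
  D(19) = 7.83 × 19^0.813 = 7.83 × 10.96 = 85.79 μm
  Mass loss = 85.79 μm × 7.14 g/cm³ = 612.5 g·m⁻²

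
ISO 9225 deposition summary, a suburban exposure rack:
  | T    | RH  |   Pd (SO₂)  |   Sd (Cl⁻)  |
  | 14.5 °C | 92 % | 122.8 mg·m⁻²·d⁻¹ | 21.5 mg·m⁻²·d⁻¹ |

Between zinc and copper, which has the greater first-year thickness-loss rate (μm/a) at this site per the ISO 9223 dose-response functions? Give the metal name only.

zinc: temperature factor f = -0.071·(4.5) = -0.3195
  SO₂ term: 0.0129·122.8^0.44·exp(0.046·92-0.3195) = 5.358
  Cl⁻ term: 0.0175·21.5^0.57·exp(0.008·92+0.085·14.5) = 0.7202
  r_corr = 5.358 + 0.7202 = 6.078 μm/a
copper: temperature factor f = -0.080·(4.5) = -0.3600
  SO₂ term: 0.0053·122.8^0.26·exp(0.059·92-0.3600) = 2.941
  Sd branch = 0.01025·Sd^0.27·e^(0.036·RH+0.049·T) = 1.31 μm/a
  r_corr = 2.941 + 1.31 = 4.251 μm/a
Ordering by μm/a: zinc (6.08) > copper (4.25)

zinc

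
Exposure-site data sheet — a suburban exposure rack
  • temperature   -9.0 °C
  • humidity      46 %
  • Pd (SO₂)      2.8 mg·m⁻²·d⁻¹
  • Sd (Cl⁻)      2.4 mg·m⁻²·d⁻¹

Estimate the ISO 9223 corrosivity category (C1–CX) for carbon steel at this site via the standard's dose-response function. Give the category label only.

C1

carbon steel: temperature factor f = +0.150·(-19.0) = -2.8500
  SO₂ term: 1.77·2.8^0.52·exp(0.02·46-2.8500) = 0.4388
  Cl⁻ term: 0.102·2.4^0.62·exp(0.033·46+0.04·-9.0) = 0.5588
  sum: 0.4388 + 0.5588 → r_corr = 0.9976 μm/a
Category bounds: 0…1.3 μm/a bracket r_corr ⇒ C1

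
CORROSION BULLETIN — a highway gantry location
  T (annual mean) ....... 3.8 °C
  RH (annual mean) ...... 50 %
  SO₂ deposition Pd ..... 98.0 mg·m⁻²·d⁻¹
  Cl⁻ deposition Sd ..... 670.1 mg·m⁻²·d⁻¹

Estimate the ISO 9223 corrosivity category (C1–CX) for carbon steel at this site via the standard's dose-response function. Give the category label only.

carbon steel: f(T) = +0.150·(T−10) [T≤10 °C] = -0.9300
  SO₂ term: 1.77·98.0^0.52·exp(0.02·50-0.9300) = 20.6
  Cl⁻ term: 0.102·670.1^0.62·exp(0.033·50+0.04·3.8) = 34.95
  sum: 20.6 + 34.95 → r_corr = 55.54 μm/a
ISO 9223 Table 2 (carbon steel): 50 < 55.5 ≤ 80 μm/a ⇒ C4

C4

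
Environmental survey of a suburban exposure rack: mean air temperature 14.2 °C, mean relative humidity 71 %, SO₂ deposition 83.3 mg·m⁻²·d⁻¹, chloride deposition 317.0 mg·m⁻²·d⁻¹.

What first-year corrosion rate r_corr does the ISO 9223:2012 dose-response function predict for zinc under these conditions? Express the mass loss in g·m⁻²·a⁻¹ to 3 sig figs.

r_corr = 32.2 g·m⁻²·a⁻¹

zinc: temperature factor f = -0.071·(4.2) = -0.2982
  Pd branch = 0.0129·Pd^0.44·e^(0.046·RH+f) = 1.756 μm/a
  Sd branch = 0.0175·Sd^0.57·e^(0.008·RH+0.085·T) = 2.751 μm/a
  r_corr = 1.756 + 2.751 = 4.507 μm/a
Convert to mass loss: 4.507 μm/a × 7.14 g/cm³ = 32.18 g·m⁻²·a⁻¹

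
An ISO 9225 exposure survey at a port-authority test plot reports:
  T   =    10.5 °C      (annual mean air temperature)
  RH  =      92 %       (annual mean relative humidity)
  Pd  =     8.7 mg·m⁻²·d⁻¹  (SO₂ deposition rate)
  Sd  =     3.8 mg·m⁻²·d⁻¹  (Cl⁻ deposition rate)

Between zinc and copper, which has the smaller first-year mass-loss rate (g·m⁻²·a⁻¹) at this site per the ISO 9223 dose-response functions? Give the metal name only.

zinc

zinc: temperature factor f = -0.071·(0.5) = -0.0355
  SO₂ term: 0.0129·8.7^0.44·exp(0.046·92-0.0355) = 2.221
  Sd branch = 0.0175·Sd^0.57·e^(0.008·RH+0.085·T) = 0.1909 μm/a
  sum: 2.221 + 0.1909 → r_corr = 2.412 μm/a
  mass loss = 2.412 μm/a × 7.14 g/cm³ = 17.22 g·m⁻²·a⁻¹
copper: T>10 °C ⇒ hinge -0.080·(10.5−10) = -0.0400
  Pd branch = 0.0053·Pd^0.26·e^(0.059·RH+f) = 2.035 μm/a
  Sd branch = 0.01025·Sd^0.27·e^(0.036·RH+0.049·T) = 0.6747 μm/a
  r_corr = 2.035 + 0.6747 = 2.71 μm/a
  mass loss = 2.71 μm/a × 8.96 g/cm³ = 24.28 g·m⁻²·a⁻¹
Ordering by g·m⁻²·a⁻¹: copper (24.3) > zinc (17.2)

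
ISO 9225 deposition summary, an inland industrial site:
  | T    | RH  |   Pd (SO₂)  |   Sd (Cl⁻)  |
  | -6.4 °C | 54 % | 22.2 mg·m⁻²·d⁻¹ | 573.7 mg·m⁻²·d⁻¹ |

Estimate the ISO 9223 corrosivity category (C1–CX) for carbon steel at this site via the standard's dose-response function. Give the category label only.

C3

carbon steel: T≤10 °C ⇒ hinge +0.150·(-6.4−10) = -2.4600
  sulphur-dioxide contribution → 2.232 μm/a
  chloride contribution → 24.08 μm/a
  ⇒ r_corr(carbon steel) = 26.32 μm/a
26.3 μm/a falls in (25, 50] for carbon steel → category C3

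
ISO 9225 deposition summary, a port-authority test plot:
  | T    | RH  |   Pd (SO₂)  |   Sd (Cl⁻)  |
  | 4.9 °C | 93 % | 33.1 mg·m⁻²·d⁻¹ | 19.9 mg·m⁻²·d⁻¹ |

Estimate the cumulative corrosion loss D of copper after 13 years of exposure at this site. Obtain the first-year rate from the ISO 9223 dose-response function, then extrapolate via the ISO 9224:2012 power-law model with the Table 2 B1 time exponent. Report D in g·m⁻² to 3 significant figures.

D(13) = 124 g·m⁻²

copper: temperature factor f = +0.126·(-5.1) = -0.6426
  Pd branch = 0.0053·Pd^0.26·e^(0.059·RH+f) = 1.672 μm/a
  Sd branch = 0.01025·Sd^0.27·e^(0.036·RH+0.049·T) = 0.8312 μm/a
  r_corr = 1.672 + 0.8312 = 2.504 μm/a
Power-law: D(13) = r_corr · 13^0.667
  D(13) = 2.504 × 13^0.667 = 2.504 × 5.534 = 13.85 μm
  Mass loss = 13.85 μm × 8.96 g/cm³ = 124.1 g·m⁻²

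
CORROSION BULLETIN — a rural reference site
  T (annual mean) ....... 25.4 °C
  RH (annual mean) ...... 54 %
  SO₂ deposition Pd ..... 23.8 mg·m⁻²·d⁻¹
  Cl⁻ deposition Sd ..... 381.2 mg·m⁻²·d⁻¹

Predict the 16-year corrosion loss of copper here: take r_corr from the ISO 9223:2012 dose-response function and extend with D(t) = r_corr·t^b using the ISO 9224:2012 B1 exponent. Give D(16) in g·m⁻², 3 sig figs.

copper: T>10 °C ⇒ hinge -0.080·(25.4−10) = -1.2320
  sulphur-dioxide contribution → 0.08527 μm/a
  chloride contribution → 1.237 μm/a
  ⇒ r_corr(copper) = 1.322 μm/a
ISO 9224: D(t) = r_corr · t^b with b = 0.667 (copper, B1)
  D(16) = 1.322 × 16^0.667 = 1.322 × 6.355 = 8.405 μm
  Mass loss = 8.405 μm × 8.96 g/cm³ = 75.31 g·m⁻²

D(16) = 75.3 g·m⁻²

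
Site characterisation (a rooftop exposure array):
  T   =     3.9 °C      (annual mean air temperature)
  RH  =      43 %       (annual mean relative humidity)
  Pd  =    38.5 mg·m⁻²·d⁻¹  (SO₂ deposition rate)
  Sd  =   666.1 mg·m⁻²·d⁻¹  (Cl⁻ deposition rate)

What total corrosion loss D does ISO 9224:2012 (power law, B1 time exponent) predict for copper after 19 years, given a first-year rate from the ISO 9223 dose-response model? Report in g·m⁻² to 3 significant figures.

D(19) = 26.7 g·m⁻²

copper: f(T) = +0.126·(T−10) [T≤10 °C] = -0.7686
  SO₂ term: 0.0053·38.5^0.26·exp(0.059·43-0.7686) = 0.08026
  Cl⁻ term: 0.01025·666.1^0.27·exp(0.036·43+0.049·3.9) = 0.3376
  r_corr = 0.08026 + 0.3376 = 0.4178 μm/a
ISO 9224: D(t) = r_corr · t^b with b = 0.667 (copper, B1)
  D(19) = 0.4178 × 19^0.667 = 0.4178 × 7.127 = 2.978 μm
  Mass loss = 2.978 μm × 8.96 g/cm³ = 26.68 g·m⁻²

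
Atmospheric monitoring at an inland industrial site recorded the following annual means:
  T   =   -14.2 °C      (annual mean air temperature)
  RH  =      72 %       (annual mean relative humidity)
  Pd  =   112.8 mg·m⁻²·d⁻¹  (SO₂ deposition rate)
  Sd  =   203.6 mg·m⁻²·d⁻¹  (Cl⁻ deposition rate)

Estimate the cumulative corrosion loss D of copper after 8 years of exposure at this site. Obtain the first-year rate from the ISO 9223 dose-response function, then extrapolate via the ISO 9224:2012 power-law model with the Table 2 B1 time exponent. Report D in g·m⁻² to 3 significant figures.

copper: temperature factor f = +0.126·(-24.2) = -3.0492
  SO₂ term: 0.0053·112.8^0.26·exp(0.059·72-3.0492) = 0.06005
  Cl⁻ term: 0.01025·203.6^0.27·exp(0.036·72+0.049·-14.2) = 0.2868
  r_corr = 0.06005 + 0.2868 = 0.3469 μm/a
Power-law: D(8) = r_corr · 8^0.667
  D(8) = 0.3469 × 8^0.667 = 0.3469 × 4.003 = 1.388 μm
  Mass loss = 1.388 μm × 8.96 g/cm³ = 12.44 g·m⁻²

D(8) = 12.4 g·m⁻²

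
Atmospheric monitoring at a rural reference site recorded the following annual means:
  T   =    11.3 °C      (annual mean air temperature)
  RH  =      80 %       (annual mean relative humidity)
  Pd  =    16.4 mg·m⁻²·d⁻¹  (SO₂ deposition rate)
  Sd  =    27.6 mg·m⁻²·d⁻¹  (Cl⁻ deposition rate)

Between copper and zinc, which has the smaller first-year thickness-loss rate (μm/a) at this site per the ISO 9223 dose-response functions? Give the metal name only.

copper

copper: T>10 °C ⇒ hinge -0.080·(11.3−10) = -0.1040
  SO₂ term: 0.0053·16.4^0.26·exp(0.059·80-0.1040) = 1.109
  Cl⁻ term: 0.01025·27.6^0.27·exp(0.036·80+0.049·11.3) = 0.778
  r_corr = 1.109 + 0.778 = 1.887 μm/a
zinc: T>10 °C ⇒ hinge -0.071·(11.3−10) = -0.0923
  Pd branch = 0.0129·Pd^0.44·e^(0.046·RH+f) = 1.597 μm/a
  Sd branch = 0.0175·Sd^0.57·e^(0.008·RH+0.085·T) = 0.5747 μm/a
  sum: 1.597 + 0.5747 → r_corr = 2.171 μm/a
Ordering by μm/a: zinc (2.17) > copper (1.89)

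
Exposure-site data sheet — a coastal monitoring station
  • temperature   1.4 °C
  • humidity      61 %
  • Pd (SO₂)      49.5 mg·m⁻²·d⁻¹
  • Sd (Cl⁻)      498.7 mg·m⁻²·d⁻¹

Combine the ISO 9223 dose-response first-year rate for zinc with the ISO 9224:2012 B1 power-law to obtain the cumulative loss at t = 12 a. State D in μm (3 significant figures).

D(12) = 14.8 μm

zinc: T≤10 °C ⇒ hinge +0.038·(1.4−10) = -0.3268
  SO₂ term: 0.0129·49.5^0.44·exp(0.046·61-0.3268) = 0.8569
  Cl⁻ term: 0.0175·498.7^0.57·exp(0.008·61+0.085·1.4) = 1.108
  r_corr = 0.8569 + 1.108 = 1.965 μm/a
Power-law: D(12) = r_corr · 12^0.813
  D(12) = 1.965 × 12^0.813 = 1.965 × 7.54 = 14.81 μm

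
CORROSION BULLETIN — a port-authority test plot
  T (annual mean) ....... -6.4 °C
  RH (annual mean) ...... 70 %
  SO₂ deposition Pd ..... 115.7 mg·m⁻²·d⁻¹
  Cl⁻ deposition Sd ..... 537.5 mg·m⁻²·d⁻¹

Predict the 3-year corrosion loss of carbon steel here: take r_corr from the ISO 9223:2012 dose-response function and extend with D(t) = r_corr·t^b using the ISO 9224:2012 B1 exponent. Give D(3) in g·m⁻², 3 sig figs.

carbon steel: T≤10 °C ⇒ hinge +0.150·(-6.4−10) = -2.4600
  SO₂ term: 1.77·115.7^0.52·exp(0.02·70-2.4600) = 7.254
  Cl⁻ term: 0.102·537.5^0.62·exp(0.033·70+0.04·-6.4) = 39.22
  r_corr = 7.254 + 39.22 = 46.47 μm/a
Long-term exponent b (ISO 9224 Table 2, B1) = 0.523
  D(3) = 46.47 × 3^0.523 = 46.47 × 1.776 = 82.55 μm
  Mass loss = 82.55 μm × 7.85 g/cm³ = 648 g·m⁻²

D(3) = 648 g·m⁻²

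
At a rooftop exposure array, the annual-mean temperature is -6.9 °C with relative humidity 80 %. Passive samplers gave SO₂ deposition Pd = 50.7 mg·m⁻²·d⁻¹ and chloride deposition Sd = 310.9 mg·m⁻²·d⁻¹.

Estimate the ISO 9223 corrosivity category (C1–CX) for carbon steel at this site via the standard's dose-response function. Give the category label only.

carbon steel: temperature factor f = +0.150·(-16.9) = -2.5350
  SO₂ term: 1.77·50.7^0.52·exp(0.02·80-2.5350) = 5.352
  Cl⁻ term: 0.102·310.9^0.62·exp(0.033·80+0.04·-6.9) = 38.08
  r_corr = 5.352 + 38.08 = 43.43 μm/a
Category bounds: 25…50 μm/a bracket r_corr ⇒ C3

C3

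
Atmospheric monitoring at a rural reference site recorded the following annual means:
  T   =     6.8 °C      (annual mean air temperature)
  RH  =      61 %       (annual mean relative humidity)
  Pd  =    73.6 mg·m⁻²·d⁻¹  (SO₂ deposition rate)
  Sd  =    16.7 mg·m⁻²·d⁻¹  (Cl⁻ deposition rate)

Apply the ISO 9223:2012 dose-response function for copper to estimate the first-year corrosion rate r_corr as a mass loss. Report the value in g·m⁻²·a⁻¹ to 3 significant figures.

copper: f(T) = +0.126·(T−10) [T≤10 °C] = -0.4032
  sulphur-dioxide contribution → 0.3959 μm/a
  chloride contribution → 0.275 μm/a
  ⇒ r_corr(copper) = 0.6709 μm/a
Convert to mass loss: 0.6709 μm/a × 8.96 g/cm³ = 6.011 g·m⁻²·a⁻¹

r_corr = 6.01 g·m⁻²·a⁻¹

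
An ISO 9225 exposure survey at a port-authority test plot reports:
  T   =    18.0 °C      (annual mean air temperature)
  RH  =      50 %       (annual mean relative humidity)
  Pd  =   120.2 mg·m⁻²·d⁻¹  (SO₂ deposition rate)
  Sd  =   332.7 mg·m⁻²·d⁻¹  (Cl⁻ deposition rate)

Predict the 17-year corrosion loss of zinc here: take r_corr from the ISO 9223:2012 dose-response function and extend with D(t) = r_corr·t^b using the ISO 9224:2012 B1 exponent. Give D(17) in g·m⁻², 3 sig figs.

zinc: f(T) = -0.071·(T−10) [T>10 °C] = -0.5680
  SO₂ term: 0.0129·120.2^0.44·exp(0.046·50-0.5680) = 0.5997
  Sd branch = 0.0175·Sd^0.57·e^(0.008·RH+0.085·T) = 3.302 μm/a
  sum: 0.5997 + 3.302 → r_corr = 3.902 μm/a
Long-term exponent b (ISO 9224 Table 2, B1) = 0.813
  D(17) = 3.902 × 17^0.813 = 3.902 × 10.01 = 39.05 μm
  Mass loss = 39.05 μm × 7.14 g/cm³ = 278.8 g·m⁻²

D(17) = 279 g·m⁻²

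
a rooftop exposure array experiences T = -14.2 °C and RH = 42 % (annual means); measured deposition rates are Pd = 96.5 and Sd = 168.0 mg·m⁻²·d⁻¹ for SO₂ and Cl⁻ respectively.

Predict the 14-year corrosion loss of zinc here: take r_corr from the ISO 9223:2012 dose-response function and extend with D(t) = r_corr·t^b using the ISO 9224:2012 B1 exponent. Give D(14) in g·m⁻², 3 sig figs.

D(14) = 24.5 g·m⁻²

zinc: f(T) = +0.038·(T−10) [T≤10 °C] = -0.9196
  SO₂ term: 0.0129·96.5^0.44·exp(0.046·42-0.9196) = 0.2651
  Cl⁻ term: 0.0175·168.0^0.57·exp(0.008·42+0.085·-14.2) = 0.1359
  r_corr = 0.2651 + 0.1359 = 0.401 μm/a
Power-law: D(14) = r_corr · 14^0.813
  D(14) = 0.401 × 14^0.813 = 0.401 × 8.547 = 3.427 μm
  Mass loss = 3.427 μm × 7.14 g/cm³ = 24.47 g·m⁻²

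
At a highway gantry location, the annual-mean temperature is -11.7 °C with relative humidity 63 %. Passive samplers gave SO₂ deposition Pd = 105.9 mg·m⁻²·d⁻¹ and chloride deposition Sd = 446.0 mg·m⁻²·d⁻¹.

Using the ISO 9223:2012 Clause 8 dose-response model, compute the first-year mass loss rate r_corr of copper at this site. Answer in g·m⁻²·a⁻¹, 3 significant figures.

copper: T≤10 °C ⇒ hinge +0.126·(-11.7−10) = -2.7342
  Pd branch = 0.0053·Pd^0.26·e^(0.059·RH+f) = 0.0476 μm/a
  Cl⁻ term: 0.01025·446.0^0.27·exp(0.036·63+0.049·-11.7) = 0.2898
  r_corr = 0.0476 + 0.2898 = 0.3374 μm/a
Convert to mass loss: 0.3374 μm/a × 8.96 g/cm³ = 3.023 g·m⁻²·a⁻¹

r_corr = 3.02 g·m⁻²·a⁻¹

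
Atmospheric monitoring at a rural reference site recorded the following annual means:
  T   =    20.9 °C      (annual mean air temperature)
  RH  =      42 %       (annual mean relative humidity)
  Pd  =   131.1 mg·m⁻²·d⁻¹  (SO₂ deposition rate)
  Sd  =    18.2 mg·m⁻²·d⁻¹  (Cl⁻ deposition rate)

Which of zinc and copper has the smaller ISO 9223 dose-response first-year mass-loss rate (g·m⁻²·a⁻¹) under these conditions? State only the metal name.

zinc: T>10 °C ⇒ hinge -0.071·(20.9−10) = -0.7739
  sulphur-dioxide contribution → 0.351 μm/a
  chloride contribution → 0.7564 μm/a
  total first-year rate 1.107 μm/a
  mass loss = 1.107 μm/a × 7.14 g/cm³ = 7.906 g·m⁻²·a⁻¹
copper: temperature factor f = -0.080·(10.9) = -0.8720
  sulphur-dioxide contribution → 0.09383 μm/a
  chloride contribution → 0.2834 μm/a
  ⇒ r_corr(copper) = 0.3772 μm/a
  mass loss = 0.3772 μm/a × 8.96 g/cm³ = 3.38 g·m⁻²·a⁻¹
Ordering by g·m⁻²·a⁻¹: zinc (7.91) > copper (3.38)

copper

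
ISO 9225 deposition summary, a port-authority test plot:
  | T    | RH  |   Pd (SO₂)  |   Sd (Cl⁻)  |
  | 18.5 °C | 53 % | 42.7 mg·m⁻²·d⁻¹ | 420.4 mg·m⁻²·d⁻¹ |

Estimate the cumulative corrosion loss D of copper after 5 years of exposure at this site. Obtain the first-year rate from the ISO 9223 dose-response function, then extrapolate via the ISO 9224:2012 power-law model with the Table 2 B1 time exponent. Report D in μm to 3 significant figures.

D(5) = 3.03 μm

copper: T>10 °C ⇒ hinge -0.080·(18.5−10) = -0.6800
  SO₂ term: 0.0053·42.7^0.26·exp(0.059·53-0.6800) = 0.1625
  Cl⁻ term: 0.01025·420.4^0.27·exp(0.036·53+0.049·18.5) = 0.8738
  r_corr = 0.1625 + 0.8738 = 1.036 μm/a
Power-law: D(5) = r_corr · 5^0.667
  D(5) = 1.036 × 5^0.667 = 1.036 × 2.926 = 3.032 μm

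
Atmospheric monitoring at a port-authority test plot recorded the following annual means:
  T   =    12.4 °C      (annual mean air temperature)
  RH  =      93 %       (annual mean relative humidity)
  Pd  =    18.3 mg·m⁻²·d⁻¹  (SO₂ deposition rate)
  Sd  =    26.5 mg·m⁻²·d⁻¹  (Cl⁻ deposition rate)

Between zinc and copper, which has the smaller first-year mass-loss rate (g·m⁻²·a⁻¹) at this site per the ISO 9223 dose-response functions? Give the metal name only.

zinc

zinc: T>10 °C ⇒ hinge -0.071·(12.4−10) = -0.1704
  SO₂ term: 0.0129·18.3^0.44·exp(0.046·93-0.1704) = 2.818
  Sd branch = 0.0175·Sd^0.57·e^(0.008·RH+0.085·T) = 0.6841 μm/a
  sum: 2.818 + 0.6841 → r_corr = 3.502 μm/a
  mass loss = 3.502 μm/a × 7.14 g/cm³ = 25.01 g·m⁻²·a⁻¹
copper: f(T) = -0.080·(T−10) [T>10 °C] = -0.1920
  SO₂ term: 0.0053·18.3^0.26·exp(0.059·93-0.1920) = 2.25
  Cl⁻ term: 0.01025·26.5^0.27·exp(0.036·93+0.049·12.4) = 1.297
  sum: 2.25 + 1.297 → r_corr = 3.546 μm/a
  mass loss = 3.546 μm/a × 8.96 g/cm³ = 31.78 g·m⁻²·a⁻¹
Ordering by g·m⁻²·a⁻¹: copper (31.8) > zinc (25)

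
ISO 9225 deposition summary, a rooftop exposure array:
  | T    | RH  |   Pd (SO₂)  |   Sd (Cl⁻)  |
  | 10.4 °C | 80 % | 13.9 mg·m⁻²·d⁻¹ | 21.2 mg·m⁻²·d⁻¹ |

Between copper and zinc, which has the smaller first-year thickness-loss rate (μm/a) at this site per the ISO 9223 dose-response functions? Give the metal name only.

copper: T>10 °C ⇒ hinge -0.080·(10.4−10) = -0.0320
  SO₂ term: 0.0053·13.9^0.26·exp(0.059·80-0.0320) = 1.141
  Cl⁻ term: 0.01025·21.2^0.27·exp(0.036·80+0.049·10.4) = 0.6933
  sum: 1.141 + 0.6933 → r_corr = 1.835 μm/a
zinc: T>10 °C ⇒ hinge -0.071·(10.4−10) = -0.0284
  SO₂ term: 0.0129·13.9^0.44·exp(0.046·80-0.0284) = 1.583
  Cl⁻ term: 0.0175·21.2^0.57·exp(0.008·80+0.085·10.4) = 0.4581
  sum: 1.583 + 0.4581 → r_corr = 2.041 μm/a
Ordering by μm/a: zinc (2.04) > copper (1.83)

copper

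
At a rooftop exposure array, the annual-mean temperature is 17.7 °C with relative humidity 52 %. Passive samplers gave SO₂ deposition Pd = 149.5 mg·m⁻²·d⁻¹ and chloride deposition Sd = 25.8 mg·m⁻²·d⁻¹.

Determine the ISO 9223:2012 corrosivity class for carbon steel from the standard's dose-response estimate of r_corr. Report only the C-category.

C4

carbon steel: T>10 °C ⇒ hinge -0.054·(17.7−10) = -0.4158
  sulphur-dioxide contribution → 44.66 μm/a
  chloride contribution → 8.64 μm/a
  ⇒ r_corr(carbon steel) = 53.3 μm/a
53.3 μm/a falls in (50, 80] for carbon steel → category C4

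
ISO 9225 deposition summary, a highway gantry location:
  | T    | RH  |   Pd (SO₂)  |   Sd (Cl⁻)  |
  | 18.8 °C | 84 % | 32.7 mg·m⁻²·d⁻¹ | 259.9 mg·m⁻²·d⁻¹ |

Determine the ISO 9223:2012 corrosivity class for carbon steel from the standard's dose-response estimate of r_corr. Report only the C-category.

carbon steel: temperature factor f = -0.054·(8.8) = -0.4752
  SO₂ term: 1.77·32.7^0.52·exp(0.02·84-0.4752) = 36.21
  Sd branch = 0.102·Sd^0.62·e^(0.033·RH+0.04·T) = 108.7 μm/a
  r_corr = 36.21 + 108.7 = 144.9 μm/a
ISO 9223 Table 2 (carbon steel): 80 < 145 ≤ 200 μm/a ⇒ C5

C5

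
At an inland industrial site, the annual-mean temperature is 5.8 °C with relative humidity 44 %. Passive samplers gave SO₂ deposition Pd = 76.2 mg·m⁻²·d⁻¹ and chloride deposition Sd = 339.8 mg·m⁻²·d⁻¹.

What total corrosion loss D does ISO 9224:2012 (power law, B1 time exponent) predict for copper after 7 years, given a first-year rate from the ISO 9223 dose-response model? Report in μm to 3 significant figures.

D(7) = 1.65 μm

copper: temperature factor f = +0.126·(-4.2) = -0.5292
  sulphur-dioxide contribution → 0.1292 μm/a
  chloride contribution → 0.3203 μm/a
  ⇒ r_corr(copper) = 0.4494 μm/a
ISO 9224: D(t) = r_corr · t^b with b = 0.667 (copper, B1)
  D(7) = 0.4494 × 7^0.667 = 0.4494 × 3.662 = 1.646 μm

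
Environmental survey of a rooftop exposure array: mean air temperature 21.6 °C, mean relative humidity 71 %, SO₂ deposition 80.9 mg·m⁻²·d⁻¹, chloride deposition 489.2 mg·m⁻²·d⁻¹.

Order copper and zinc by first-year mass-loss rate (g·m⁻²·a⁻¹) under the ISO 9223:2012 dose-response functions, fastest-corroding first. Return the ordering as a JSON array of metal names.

copper: temperature factor f = -0.080·(11.6) = -0.9280
  Pd branch = 0.0053·Pd^0.26·e^(0.059·RH+f) = 0.4331 μm/a
  Sd branch = 0.01025·Sd^0.27·e^(0.036·RH+0.049·T) = 2.026 μm/a
  r_corr = 0.4331 + 2.026 = 2.459 μm/a
  mass loss = 2.459 μm/a × 8.96 g/cm³ = 22.03 g·m⁻²·a⁻¹
zinc: f(T) = -0.071·(T−10) [T>10 °C] = -0.8236
  Pd branch = 0.0129·Pd^0.44·e^(0.046·RH+f) = 1.025 μm/a
  Cl⁻ term: 0.0175·489.2^0.57·exp(0.008·71+0.085·21.6) = 6.608
  sum: 1.025 + 6.608 → r_corr = 7.633 μm/a
  mass loss = 7.633 μm/a × 7.14 g/cm³ = 54.5 g·m⁻²·a⁻¹
Ordering by g·m⁻²·a⁻¹: zinc (54.5) > copper (22)

["zinc", "copper"]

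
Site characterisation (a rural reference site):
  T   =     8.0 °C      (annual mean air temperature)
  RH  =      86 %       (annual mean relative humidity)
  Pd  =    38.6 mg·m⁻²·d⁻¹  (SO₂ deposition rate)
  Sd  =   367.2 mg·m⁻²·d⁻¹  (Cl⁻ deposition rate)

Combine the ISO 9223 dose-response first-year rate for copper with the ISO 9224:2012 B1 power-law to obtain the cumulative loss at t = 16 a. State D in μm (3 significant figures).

copper: temperature factor f = +0.126·(-2.0) = -0.2520
  sulphur-dioxide contribution → 1.702 μm/a
  chloride contribution → 1.652 μm/a
  ⇒ r_corr(copper) = 3.354 μm/a
Long-term exponent b (ISO 9224 Table 2, B1) = 0.667
  D(16) = 3.354 × 16^0.667 = 3.354 × 6.355 = 21.32 μm

D(16) = 21.3 μm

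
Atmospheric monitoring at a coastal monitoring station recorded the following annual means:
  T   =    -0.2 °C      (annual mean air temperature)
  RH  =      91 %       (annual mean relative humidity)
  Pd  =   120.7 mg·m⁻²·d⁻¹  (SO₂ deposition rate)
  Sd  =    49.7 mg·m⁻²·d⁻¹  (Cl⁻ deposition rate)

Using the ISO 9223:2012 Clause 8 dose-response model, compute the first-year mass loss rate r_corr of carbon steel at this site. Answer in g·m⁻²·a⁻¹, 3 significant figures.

r_corr = 405 g·m⁻²·a⁻¹

carbon steel: temperature factor f = +0.150·(-10.2) = -1.5300
  sulphur-dioxide contribution → 28.6 μm/a
  chloride contribution → 22.96 μm/a
  total first-year rate 51.57 μm/a
Convert to mass loss: 51.57 μm/a × 7.85 g/cm³ = 404.8 g·m⁻²·a⁻¹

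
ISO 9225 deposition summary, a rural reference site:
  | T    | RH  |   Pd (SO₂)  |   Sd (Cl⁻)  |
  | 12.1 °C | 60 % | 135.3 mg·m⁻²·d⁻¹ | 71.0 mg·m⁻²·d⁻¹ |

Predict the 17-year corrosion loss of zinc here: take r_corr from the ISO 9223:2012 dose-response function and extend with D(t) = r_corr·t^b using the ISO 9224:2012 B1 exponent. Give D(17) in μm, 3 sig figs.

D(17) = 24.2 μm

zinc: f(T) = -0.071·(T−10) [T>10 °C] = -0.1491
  sulphur-dioxide contribution → 1.521 μm/a
  chloride contribution → 0.8982 μm/a
  ⇒ r_corr(zinc) = 2.42 μm/a
ISO 9224: D(t) = r_corr · t^b with b = 0.813 (zinc, B1)
  D(17) = 2.42 × 17^0.813 = 2.42 × 10.01 = 24.22 μm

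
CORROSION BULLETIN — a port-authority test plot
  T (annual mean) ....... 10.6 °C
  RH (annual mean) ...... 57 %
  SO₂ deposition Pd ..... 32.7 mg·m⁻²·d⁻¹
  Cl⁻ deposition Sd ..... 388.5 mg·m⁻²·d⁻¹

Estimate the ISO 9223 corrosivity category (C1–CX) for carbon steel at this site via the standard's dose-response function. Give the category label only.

carbon steel: f(T) = -0.054·(T−10) [T>10 °C] = -0.0324
  Pd branch = 1.77·Pd^0.52·e^(0.02·RH+f) = 32.85 μm/a
  Sd branch = 0.102·Sd^0.62·e^(0.033·RH+0.04·T) = 41.22 μm/a
  sum: 32.85 + 41.22 → r_corr = 74.07 μm/a
74.1 μm/a falls in (50, 80] for carbon steel → category C4

C4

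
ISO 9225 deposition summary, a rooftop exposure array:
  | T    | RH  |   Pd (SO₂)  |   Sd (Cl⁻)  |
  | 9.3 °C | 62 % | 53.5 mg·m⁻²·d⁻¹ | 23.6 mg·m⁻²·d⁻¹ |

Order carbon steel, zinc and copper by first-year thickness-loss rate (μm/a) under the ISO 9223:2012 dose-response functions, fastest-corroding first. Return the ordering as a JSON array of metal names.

["carbon steel", "zinc", "copper"]

carbon steel: f(T) = +0.150·(T−10) [T≤10 °C] = -0.1050
  Pd branch = 1.77·Pd^0.52·e^(0.02·RH+f) = 43.62 μm/a
  Cl⁻ term: 0.102·23.6^0.62·exp(0.033·62+0.04·9.3) = 8.127
  r_corr = 43.62 + 8.127 = 51.74 μm/a
zinc: T≤10 °C ⇒ hinge +0.038·(9.3−10) = -0.0266
  SO₂ term: 0.0129·53.5^0.44·exp(0.046·62-0.0266) = 1.253
  Sd branch = 0.0175·Sd^0.57·e^(0.008·RH+0.085·T) = 0.384 μm/a
  r_corr = 1.253 + 0.384 = 1.637 μm/a
copper: f(T) = +0.126·(T−10) [T≤10 °C] = -0.0882
  Pd branch = 0.0053·Pd^0.26·e^(0.059·RH+f) = 0.5297 μm/a
  Sd branch = 0.01025·Sd^0.27·e^(0.036·RH+0.049·T) = 0.3537 μm/a
  r_corr = 0.5297 + 0.3537 = 0.8834 μm/a
Ordering by μm/a: carbon steel (51.7) > zinc (1.64) > copper (0.883)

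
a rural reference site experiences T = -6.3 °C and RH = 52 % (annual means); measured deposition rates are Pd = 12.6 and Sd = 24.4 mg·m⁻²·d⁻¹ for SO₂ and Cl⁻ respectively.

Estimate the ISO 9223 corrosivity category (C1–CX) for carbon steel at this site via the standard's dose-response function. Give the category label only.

carbon steel: temperature factor f = +0.150·(-16.3) = -2.4450
  SO₂ term: 1.77·12.6^0.52·exp(0.02·52-2.4450) = 1.622
  Sd branch = 0.102·Sd^0.62·e^(0.033·RH+0.04·T) = 3.196 μm/a
  r_corr = 1.622 + 3.196 = 4.818 μm/a
4.82 μm/a falls in (1.3, 25] for carbon steel → category C2

C2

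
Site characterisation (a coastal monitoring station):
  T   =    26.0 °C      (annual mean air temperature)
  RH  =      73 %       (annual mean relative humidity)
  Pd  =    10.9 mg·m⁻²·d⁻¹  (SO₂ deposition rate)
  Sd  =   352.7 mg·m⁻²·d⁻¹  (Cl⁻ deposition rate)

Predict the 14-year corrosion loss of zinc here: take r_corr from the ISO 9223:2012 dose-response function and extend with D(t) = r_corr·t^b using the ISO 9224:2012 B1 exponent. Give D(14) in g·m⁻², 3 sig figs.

D(14) = 515 g·m⁻²

zinc: temperature factor f = -0.071·(16.0) = -1.1360
  Pd branch = 0.0129·Pd^0.44·e^(0.046·RH+f) = 0.3405 μm/a
  Sd branch = 0.0175·Sd^0.57·e^(0.008·RH+0.085·T) = 8.1 μm/a
  r_corr = 0.3405 + 8.1 = 8.44 μm/a
ISO 9224: D(t) = r_corr · t^b with b = 0.813 (zinc, B1)
  D(14) = 8.44 × 14^0.813 = 8.44 × 8.547 = 72.14 μm
  Mass loss = 72.14 μm × 7.14 g/cm³ = 515.1 g·m⁻²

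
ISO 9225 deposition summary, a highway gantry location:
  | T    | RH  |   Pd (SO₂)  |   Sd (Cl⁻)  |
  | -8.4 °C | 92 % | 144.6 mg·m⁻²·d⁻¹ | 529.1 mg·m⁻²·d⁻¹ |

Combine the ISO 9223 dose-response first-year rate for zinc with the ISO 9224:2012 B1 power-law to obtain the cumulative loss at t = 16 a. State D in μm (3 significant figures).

zinc: f(T) = +0.038·(T−10) [T≤10 °C] = -0.6992
  Pd branch = 0.0129·Pd^0.44·e^(0.046·RH+f) = 3.939 μm/a
  Sd branch = 0.0175·Sd^0.57·e^(0.008·RH+0.085·T) = 0.6383 μm/a
  sum: 3.939 + 0.6383 → r_corr = 4.577 μm/a
Long-term exponent b (ISO 9224 Table 2, B1) = 0.813
  D(16) = 4.577 × 16^0.813 = 4.577 × 9.527 = 43.6 μm

D(16) = 43.6 μm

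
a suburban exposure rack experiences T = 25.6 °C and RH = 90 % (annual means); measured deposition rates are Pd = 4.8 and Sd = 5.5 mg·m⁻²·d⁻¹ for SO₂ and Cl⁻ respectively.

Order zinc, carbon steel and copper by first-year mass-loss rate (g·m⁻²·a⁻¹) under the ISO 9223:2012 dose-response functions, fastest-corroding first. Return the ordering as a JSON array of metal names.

["carbon steel", "copper", "zinc"]

zinc: temperature factor f = -0.071·(15.6) = -1.1076
  SO₂ term: 0.0129·4.8^0.44·exp(0.046·90-1.1076) = 0.5337
  Sd branch = 0.0175·Sd^0.57·e^(0.008·RH+0.085·T) = 0.8371 μm/a
  sum: 0.5337 + 0.8371 → r_corr = 1.371 μm/a
  mass loss = 1.371 μm/a × 7.14 g/cm³ = 9.787 g·m⁻²·a⁻¹
carbon steel: f(T) = -0.054·(T−10) [T>10 °C] = -0.8424
  SO₂ term: 1.77·4.8^0.52·exp(0.02·90-0.8424) = 10.43
  Sd branch = 0.102·Sd^0.62·e^(0.033·RH+0.04·T) = 15.93 μm/a
  r_corr = 10.43 + 15.93 = 26.35 μm/a
  mass loss = 26.35 μm/a × 7.85 g/cm³ = 206.9 g·m⁻²·a⁻¹
copper: T>10 °C ⇒ hinge -0.080·(25.6−10) = -1.2480
  SO₂ term: 0.0053·4.8^0.26·exp(0.059·90-1.2480) = 0.4629
  Cl⁻ term: 0.01025·5.5^0.27·exp(0.036·90+0.049·25.6) = 1.454
  r_corr = 0.4629 + 1.454 = 1.917 μm/a
  mass loss = 1.917 μm/a × 8.96 g/cm³ = 17.17 g·m⁻²·a⁻¹
Ordering by g·m⁻²·a⁻¹: carbon steel (207) > copper (17.2) > zinc (9.79)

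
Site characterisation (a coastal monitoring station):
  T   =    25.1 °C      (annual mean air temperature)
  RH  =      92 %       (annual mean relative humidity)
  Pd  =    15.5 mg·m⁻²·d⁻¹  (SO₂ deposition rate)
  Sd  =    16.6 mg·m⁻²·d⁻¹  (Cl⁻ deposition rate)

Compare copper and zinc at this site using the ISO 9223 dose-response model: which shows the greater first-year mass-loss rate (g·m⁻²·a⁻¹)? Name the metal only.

copper: f(T) = -0.080·(T−10) [T>10 °C] = -1.2080
  sulphur-dioxide contribution → 0.7353 μm/a
  chloride contribution → 2.054 μm/a
  ⇒ r_corr(copper) = 2.79 μm/a
  mass loss = 2.79 μm/a × 8.96 g/cm³ = 25 g·m⁻²·a⁻¹
zinc: temperature factor f = -0.071·(15.1) = -1.0721
  sulphur-dioxide contribution → 1.015 μm/a
  chloride contribution → 1.53 μm/a
  total first-year rate 2.546 μm/a
  mass loss = 2.546 μm/a × 7.14 g/cm³ = 18.17 g·m⁻²·a⁻¹
Ordering by g·m⁻²·a⁻¹: copper (25) > zinc (18.2)

copper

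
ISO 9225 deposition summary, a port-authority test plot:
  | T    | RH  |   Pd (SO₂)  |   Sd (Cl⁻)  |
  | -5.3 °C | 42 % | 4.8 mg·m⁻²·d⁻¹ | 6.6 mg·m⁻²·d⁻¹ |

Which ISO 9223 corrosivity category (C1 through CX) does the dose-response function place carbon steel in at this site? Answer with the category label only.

C2

carbon steel: temperature factor f = +0.150·(-15.3) = -2.2950
  sulphur-dioxide contribution → 0.9339 μm/a
  chloride contribution → 1.063 μm/a
  ⇒ r_corr(carbon steel) = 1.997 μm/a
ISO 9223 Table 2 (carbon steel): 1.3 < 2 ≤ 25 μm/a ⇒ C2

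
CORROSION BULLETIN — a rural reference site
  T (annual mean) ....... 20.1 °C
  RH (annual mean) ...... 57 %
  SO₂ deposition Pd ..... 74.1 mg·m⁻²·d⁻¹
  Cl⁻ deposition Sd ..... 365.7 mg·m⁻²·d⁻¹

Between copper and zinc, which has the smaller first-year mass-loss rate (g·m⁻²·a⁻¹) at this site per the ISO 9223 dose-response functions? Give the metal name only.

copper: f(T) = -0.080·(T−10) [T>10 °C] = -0.8080
  Pd branch = 0.0053·Pd^0.26·e^(0.059·RH+f) = 0.209 μm/a
  Sd branch = 0.01025·Sd^0.27·e^(0.036·RH+0.049·T) = 1.051 μm/a
  sum: 0.209 + 1.051 → r_corr = 1.26 μm/a
  mass loss = 1.26 μm/a × 8.96 g/cm³ = 11.29 g·m⁻²·a⁻¹
zinc: temperature factor f = -0.071·(10.1) = -0.7171
  Pd branch = 0.0129·Pd^0.44·e^(0.046·RH+f) = 0.5762 μm/a
  Cl⁻ term: 0.0175·365.7^0.57·exp(0.008·57+0.085·20.1) = 4.406
  sum: 0.5762 + 4.406 → r_corr = 4.982 μm/a
  mass loss = 4.982 μm/a × 7.14 g/cm³ = 35.57 g·m⁻²·a⁻¹
Ordering by g·m⁻²·a⁻¹: zinc (35.6) > copper (11.3)

copper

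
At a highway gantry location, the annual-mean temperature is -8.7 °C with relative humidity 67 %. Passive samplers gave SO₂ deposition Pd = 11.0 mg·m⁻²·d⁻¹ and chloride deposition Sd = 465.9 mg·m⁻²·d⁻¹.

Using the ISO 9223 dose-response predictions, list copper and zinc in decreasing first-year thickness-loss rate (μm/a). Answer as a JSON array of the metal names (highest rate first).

copper: temperature factor f = +0.126·(-18.7) = -2.3562
  sulphur-dioxide contribution → 0.04881 μm/a
  chloride contribution → 0.3922 μm/a
  total first-year rate 0.441 μm/a
zinc: f(T) = +0.038·(T−10) [T≤10 °C] = -0.7106
  sulphur-dioxide contribution → 0.3969 μm/a
  chloride contribution → 0.4738 μm/a
  ⇒ r_corr(zinc) = 0.8707 μm/a
Ordering by μm/a: zinc (0.871) > copper (0.441)

["zinc", "copper"]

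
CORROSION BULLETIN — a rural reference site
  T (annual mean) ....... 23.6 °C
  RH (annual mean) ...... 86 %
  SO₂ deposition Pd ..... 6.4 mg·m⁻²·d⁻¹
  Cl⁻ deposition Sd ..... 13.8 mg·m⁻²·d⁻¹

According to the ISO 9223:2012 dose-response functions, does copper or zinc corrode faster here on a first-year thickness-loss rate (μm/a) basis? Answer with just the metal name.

copper

copper: T>10 °C ⇒ hinge -0.080·(23.6−10) = -1.0880
  Pd branch = 0.0053·Pd^0.26·e^(0.059·RH+f) = 0.4624 μm/a
  Sd branch = 0.01025·Sd^0.27·e^(0.036·RH+0.049·T) = 1.463 μm/a
  sum: 0.4624 + 1.463 → r_corr = 1.925 μm/a
zinc: temperature factor f = -0.071·(13.6) = -0.9656
  SO₂ term: 0.0129·6.4^0.44·exp(0.046·86-0.9656) = 0.5808
  Sd branch = 0.0175·Sd^0.57·e^(0.008·RH+0.085·T) = 1.155 μm/a
  sum: 0.5808 + 1.155 → r_corr = 1.736 μm/a
Ordering by μm/a: copper (1.93) > zinc (1.74)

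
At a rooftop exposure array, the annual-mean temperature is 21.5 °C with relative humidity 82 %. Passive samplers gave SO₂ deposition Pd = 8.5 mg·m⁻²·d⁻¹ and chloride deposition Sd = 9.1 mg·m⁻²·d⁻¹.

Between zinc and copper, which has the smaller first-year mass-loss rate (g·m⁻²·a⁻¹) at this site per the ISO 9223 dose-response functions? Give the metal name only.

zinc

zinc: T>10 °C ⇒ hinge -0.071·(21.5−10) = -0.8165
  Pd branch = 0.0129·Pd^0.44·e^(0.046·RH+f) = 0.6355 μm/a
  Sd branch = 0.0175·Sd^0.57·e^(0.008·RH+0.085·T) = 0.7383 μm/a
  r_corr = 0.6355 + 0.7383 = 1.374 μm/a
  mass loss = 1.374 μm/a × 7.14 g/cm³ = 9.809 g·m⁻²·a⁻¹
copper: f(T) = -0.080·(T−10) [T>10 °C] = -0.9200
  Pd branch = 0.0053·Pd^0.26·e^(0.059·RH+f) = 0.465 μm/a
  Cl⁻ term: 0.01025·9.1^0.27·exp(0.036·82+0.049·21.5) = 1.021
  r_corr = 0.465 + 1.021 = 1.487 μm/a
  mass loss = 1.487 μm/a × 8.96 g/cm³ = 13.32 g·m⁻²·a⁻¹
Ordering by g·m⁻²·a⁻¹: copper (13.3) > zinc (9.81)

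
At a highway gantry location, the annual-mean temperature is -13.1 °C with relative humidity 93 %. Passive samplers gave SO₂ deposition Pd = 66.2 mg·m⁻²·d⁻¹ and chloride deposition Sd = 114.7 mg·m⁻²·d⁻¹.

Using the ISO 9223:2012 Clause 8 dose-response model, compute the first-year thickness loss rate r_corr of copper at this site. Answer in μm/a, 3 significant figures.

copper: temperature factor f = +0.126·(-23.1) = -2.9106
  SO₂ term: 0.0053·66.2^0.26·exp(0.059·93-2.9106) = 0.2073
  Sd branch = 0.01025·Sd^0.27·e^(0.036·RH+0.049·T) = 0.5521 μm/a
  sum: 0.2073 + 0.5521 → r_corr = 0.7594 μm/a

r_corr = 0.759 μm/a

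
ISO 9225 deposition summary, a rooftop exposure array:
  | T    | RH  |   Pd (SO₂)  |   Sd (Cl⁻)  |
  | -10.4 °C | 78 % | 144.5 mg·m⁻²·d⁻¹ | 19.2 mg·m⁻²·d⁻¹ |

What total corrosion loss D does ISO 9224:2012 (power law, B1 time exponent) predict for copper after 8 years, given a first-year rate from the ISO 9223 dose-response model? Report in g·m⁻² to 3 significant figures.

D(8) = 13.4 g·m⁻²

copper: f(T) = +0.126·(T−10) [T≤10 °C] = -2.5704
  sulphur-dioxide contribution → 0.1473 μm/a
  chloride contribution → 0.2267 μm/a
  total first-year rate 0.374 μm/a
ISO 9224: D(t) = r_corr · t^b with b = 0.667 (copper, B1)
  D(8) = 0.374 × 8^0.667 = 0.374 × 4.003 = 1.497 μm
  Mass loss = 1.497 μm × 8.96 g/cm³ = 13.41 g·m⁻²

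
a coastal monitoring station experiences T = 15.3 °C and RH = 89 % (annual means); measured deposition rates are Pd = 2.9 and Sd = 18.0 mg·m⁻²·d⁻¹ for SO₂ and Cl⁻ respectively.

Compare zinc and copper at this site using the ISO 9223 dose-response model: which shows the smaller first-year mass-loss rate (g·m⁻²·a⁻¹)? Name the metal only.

zinc

zinc: temperature factor f = -0.071·(5.3) = -0.3763
  Pd branch = 0.0129·Pd^0.44·e^(0.046·RH+f) = 0.8484 μm/a
  Sd branch = 0.0175·Sd^0.57·e^(0.008·RH+0.085·T) = 0.6801 μm/a
  sum: 0.8484 + 0.6801 → r_corr = 1.529 μm/a
  mass loss = 1.529 μm/a × 7.14 g/cm³ = 10.91 g·m⁻²·a⁻¹
copper: T>10 °C ⇒ hinge -0.080·(15.3−10) = -0.4240
  SO₂ term: 0.0053·2.9^0.26·exp(0.059·89-0.4240) = 0.8726
  Sd branch = 0.01025·Sd^0.27·e^(0.036·RH+0.049·T) = 1.166 μm/a
  r_corr = 0.8726 + 1.166 = 2.039 μm/a
  mass loss = 2.039 μm/a × 8.96 g/cm³ = 18.27 g·m⁻²·a⁻¹
Ordering by g·m⁻²·a⁻¹: copper (18.3) > zinc (10.9)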